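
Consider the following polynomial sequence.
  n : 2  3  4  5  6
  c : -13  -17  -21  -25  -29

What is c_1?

-4  -4  -4  -4
The first differences are constant at -4.
Work back: -13 + 4 = -9

-9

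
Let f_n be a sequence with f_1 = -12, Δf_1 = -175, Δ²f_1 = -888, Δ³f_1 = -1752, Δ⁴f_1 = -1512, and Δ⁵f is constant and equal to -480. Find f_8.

-144205

Build the table forward from the leading diagonal:
Fifth differences: -480, -480, -480, -480, -480, -480, -480, -480
Fourth differences: -1512, -1992, -2472, -2952, -3432, -3912, -4392, -4872
Third differences: -1752, -3264, -5256, -7728, -10680, -14112, -18024, -22416
Second differences: -888, -2640, -5904, -11160, -18888, -29568, -43680, -61704
First differences: -175, -1063, -3703, -9607, -20767, -39655, -69223, -112903
f: -12, -187, -1250, -4953, -14560, -35327, -74982, -144205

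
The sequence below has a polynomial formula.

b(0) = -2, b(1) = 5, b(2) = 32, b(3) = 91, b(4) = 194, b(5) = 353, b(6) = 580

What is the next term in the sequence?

D1: 7, 27, 59, 103, 159, 227
D2: 20, 32, 44, 56, 68
D3: 12, 12, 12, 12
Constant third difference = 12, so extend:
68 + 12 = 80;  227 + 80 = 307;  580 + 307 = 887

887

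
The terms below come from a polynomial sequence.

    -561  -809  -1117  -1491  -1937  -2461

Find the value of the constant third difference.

-6

D1: -248, -308, -374, -446, -524
D2: -60, -66, -72, -78
D3: -6, -6, -6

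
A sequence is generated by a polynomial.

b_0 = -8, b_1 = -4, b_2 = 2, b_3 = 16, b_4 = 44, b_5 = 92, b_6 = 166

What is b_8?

416

4  6  14  28  48  74
2  8  14  20  26
6  6  6  6
Constant third difference = 6, so extend:
26 + 6 = 32;  74 + 32 = 106;  166 + 106 = 272
32 + 6 = 38;  106 + 38 = 144;  272 + 144 = 416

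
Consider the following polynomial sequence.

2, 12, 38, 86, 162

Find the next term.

272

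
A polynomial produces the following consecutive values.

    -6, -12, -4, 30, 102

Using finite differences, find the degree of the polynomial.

3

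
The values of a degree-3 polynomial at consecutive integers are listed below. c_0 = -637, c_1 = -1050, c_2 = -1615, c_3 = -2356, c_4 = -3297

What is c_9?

D1: -413  -565  -741  -941
D2: -152  -176  -200
D3: -24  -24
The third differences are constant (-24).
-200 − 24 = -224;  -941 − 224 = -1165;  -3297 − 1165 = -4462
-224 − 24 = -248;  -1165 − 248 = -1413;  -4462 − 1413 = -5875
-248 − 24 = -272;  -1413 − 272 = -1685;  -5875 − 1685 = -7560
-272 − 24 = -296;  -1685 − 296 = -1981;  -7560 − 1981 = -9541
-296 − 24 = -320;  -1981 − 320 = -2301;  -9541 − 2301 = -11842

-11842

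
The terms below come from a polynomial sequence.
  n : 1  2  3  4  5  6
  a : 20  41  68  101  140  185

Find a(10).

First differences: 21, 27, 33, 39, 45
Second differences: 6, 6, 6, 6
The second differences are constant (6).
45 + 6 = 51;  185 + 51 = 236
51 + 6 = 57;  236 + 57 = 293
57 + 6 = 63;  293 + 63 = 356
63 + 6 = 69;  356 + 69 = 425

425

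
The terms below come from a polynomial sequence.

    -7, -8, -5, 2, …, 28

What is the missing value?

13

Using the first 4 terms:
-1  3  7
4  4
Constant second difference = 4.
Extend forward: 7 + 4 = 11;  2 + 11 = 13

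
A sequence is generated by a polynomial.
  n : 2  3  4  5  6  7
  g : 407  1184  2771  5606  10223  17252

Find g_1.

98

D1: 777  1587  2835  4617  7029
D2: 810  1248  1782  2412
D3: 438  534  630
D4: 96  96
The fourth differences are constant at 96.
Work back: 438 − 96 = 342;  810 − 342 = 468;  777 − 468 = 309;  407 − 309 = 98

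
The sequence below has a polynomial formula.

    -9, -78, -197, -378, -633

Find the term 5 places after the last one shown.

-3438

Δ: -69, -119, -181, -255
Δ²: -50, -62, -74
Δ³: -12, -12
Constant third difference = -12, so extend:
-74 − 12 = -86;  -255 − 86 = -341;  -633 − 341 = -974
-86 − 12 = -98;  -341 − 98 = -439;  -974 − 439 = -1413
-98 − 12 = -110;  -439 − 110 = -549;  -1413 − 549 = -1962
-110 − 12 = -122;  -549 − 122 = -671;  -1962 − 671 = -2633
-122 − 12 = -134;  -671 − 134 = -805;  -2633 − 805 = -3438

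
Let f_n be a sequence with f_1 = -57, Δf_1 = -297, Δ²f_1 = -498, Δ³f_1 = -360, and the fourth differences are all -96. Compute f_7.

Build the table forward from the leading diagonal:
Δ⁴: -96  -96  -96  -96  -96  -96  -96
Δ³: -360  -456  -552  -648  -744  -840  -936
Δ²: -498  -858  -1314  -1866  -2514  -3258  -4098
Δ: -297  -795  -1653  -2967  -4833  -7347  -10605
f: -57  -354  -1149  -2802  -5769  -10602  -17949

-17949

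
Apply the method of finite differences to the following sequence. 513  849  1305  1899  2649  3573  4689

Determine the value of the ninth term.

7569

First differences: 336, 456, 594, 750, 924, 1116
Second differences: 120, 138, 156, 174, 192
Third differences: 18, 18, 18, 18
The third differences are constant (18).
192 + 18 = 210;  1116 + 210 = 1326;  4689 + 1326 = 6015
210 + 18 = 228;  1326 + 228 = 1554;  6015 + 1554 = 7569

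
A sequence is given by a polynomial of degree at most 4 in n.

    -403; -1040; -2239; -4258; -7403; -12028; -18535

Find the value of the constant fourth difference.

-48

First differences: -637, -1199, -2019, -3145, -4625, -6507
Second differences: -562, -820, -1126, -1480, -1882
Third differences: -258, -306, -354, -402
Fourth differences: -48, -48, -48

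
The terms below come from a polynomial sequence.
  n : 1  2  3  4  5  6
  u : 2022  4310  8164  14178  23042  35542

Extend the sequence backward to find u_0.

802

Δ: 2288, 3854, 6014, 8864, 12500
Δ²: 1566, 2160, 2850, 3636
Δ³: 594, 690, 786
Δ⁴: 96, 96
The fourth differences are constant at 96.
Work back: 594 − 96 = 498;  1566 − 498 = 1068;  2288 − 1068 = 1220;  2022 − 1220 = 802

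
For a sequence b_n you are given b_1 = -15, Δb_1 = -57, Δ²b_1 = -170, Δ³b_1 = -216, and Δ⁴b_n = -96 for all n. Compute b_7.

-8667

Build the table forward from the leading diagonal:
Δ⁴: -96, -96, -96, -96, -96, -96, -96
Δ³: -216, -312, -408, -504, -600, -696, -792
Δ²: -170, -386, -698, -1106, -1610, -2210, -2906
Δ: -57, -227, -613, -1311, -2417, -4027, -6237
b: -15, -72, -299, -912, -2223, -4640, -8667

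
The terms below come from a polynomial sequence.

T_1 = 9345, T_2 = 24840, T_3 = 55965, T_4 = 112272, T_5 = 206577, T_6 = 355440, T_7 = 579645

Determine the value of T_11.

2820285

D1: 15495, 31125, 56307, 94305, 148863, 224205
D2: 15630, 25182, 37998, 54558, 75342
D3: 9552, 12816, 16560, 20784
D4: 3264, 3744, 4224
D5: 480, 480
Fifth differences constant at 480.
4224 + 480 = 4704;  20784 + 4704 = 25488;  75342 + 25488 = 100830;  224205 + 100830 = 325035;  579645 + 325035 = 904680
4704 + 480 = 5184;  25488 + 5184 = 30672;  100830 + 30672 = 131502;  325035 + 131502 = 456537;  904680 + 456537 = 1361217
5184 + 480 = 5664;  30672 + 5664 = 36336;  131502 + 36336 = 167838;  456537 + 167838 = 624375;  1361217 + 624375 = 1985592
5664 + 480 = 6144;  36336 + 6144 = 42480;  167838 + 42480 = 210318;  624375 + 210318 = 834693;  1985592 + 834693 = 2820285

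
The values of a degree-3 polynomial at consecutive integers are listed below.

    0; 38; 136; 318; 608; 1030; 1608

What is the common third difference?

24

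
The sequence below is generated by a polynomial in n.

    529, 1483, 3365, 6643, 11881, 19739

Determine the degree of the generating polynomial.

4

Δ: 954, 1882, 3278, 5238, 7858
Δ²: 928, 1396, 1960, 2620
Δ³: 468, 564, 660
Δ⁴: 96, 96
The fourth differences are constant, so the polynomial has degree 4.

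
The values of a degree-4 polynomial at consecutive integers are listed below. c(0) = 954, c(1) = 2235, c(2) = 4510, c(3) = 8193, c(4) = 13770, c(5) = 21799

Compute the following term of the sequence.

D1: 1281, 2275, 3683, 5577, 8029
D2: 994, 1408, 1894, 2452
D3: 414, 486, 558
D4: 72, 72
Constant fourth difference = 72, so extend:
558 + 72 = 630;  2452 + 630 = 3082;  8029 + 3082 = 11111;  21799 + 11111 = 32910

32910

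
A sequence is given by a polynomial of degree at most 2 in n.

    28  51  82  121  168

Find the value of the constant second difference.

Δ: 23, 31, 39, 47
Δ²: 8, 8, 8

8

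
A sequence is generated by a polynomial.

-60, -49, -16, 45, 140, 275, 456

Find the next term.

D1: 11, 33, 61, 95, 135, 181
D2: 22, 28, 34, 40, 46
D3: 6, 6, 6, 6
Constant third difference = 6, so extend:
46 + 6 = 52;  181 + 52 = 233;  456 + 233 = 689

689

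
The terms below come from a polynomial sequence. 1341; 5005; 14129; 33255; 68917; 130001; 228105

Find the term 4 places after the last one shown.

First differences: 3664  9124  19126  35662  61084  98104
Second differences: 5460  10002  16536  25422  37020
Third differences: 4542  6534  8886  11598
Fourth differences: 1992  2352  2712
Fifth differences: 360  360
The fifth differences are constant (360).
2712 + 360 = 3072;  11598 + 3072 = 14670;  37020 + 14670 = 51690;  98104 + 51690 = 149794;  228105 + 149794 = 377899
3072 + 360 = 3432;  14670 + 3432 = 18102;  51690 + 18102 = 69792;  149794 + 69792 = 219586;  377899 + 219586 = 597485
3432 + 360 = 3792;  18102 + 3792 = 21894;  69792 + 21894 = 91686;  219586 + 91686 = 311272;  597485 + 311272 = 908757
3792 + 360 = 4152;  21894 + 4152 = 26046;  91686 + 26046 = 117732;  311272 + 117732 = 429004;  908757 + 429004 = 1337761

1337761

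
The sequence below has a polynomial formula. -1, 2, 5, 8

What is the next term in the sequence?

3, 3, 3
Constant first difference = 3, so extend:
8 + 3 = 11

11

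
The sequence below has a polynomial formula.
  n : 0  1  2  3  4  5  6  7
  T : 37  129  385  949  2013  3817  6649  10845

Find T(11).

49669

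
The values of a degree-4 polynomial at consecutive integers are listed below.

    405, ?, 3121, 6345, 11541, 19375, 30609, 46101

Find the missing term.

1299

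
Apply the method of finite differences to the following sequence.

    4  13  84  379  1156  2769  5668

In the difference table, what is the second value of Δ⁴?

96

D1: 9, 71, 295, 777, 1613, 2899
D2: 62, 224, 482, 836, 1286
D3: 162, 258, 354, 450
D4: 96, 96, 96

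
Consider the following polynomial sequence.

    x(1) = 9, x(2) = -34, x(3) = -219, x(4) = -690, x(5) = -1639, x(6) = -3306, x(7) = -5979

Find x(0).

6

D1: -43  -185  -471  -949  -1667  -2673
D2: -142  -286  -478  -718  -1006
D3: -144  -192  -240  -288
D4: -48  -48  -48
The fourth differences are constant at -48.
Work back: -144 + 48 = -96;  -142 + 96 = -46;  -43 + 46 = 3;  9 − 3 = 6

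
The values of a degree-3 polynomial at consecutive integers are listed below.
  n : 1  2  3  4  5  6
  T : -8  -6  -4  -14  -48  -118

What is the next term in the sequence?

-236

2 , 2 , -10 , -34 , -70
0 , -12 , -24 , -36
-12 , -12 , -12
The third differences are constant (-12).
-36 − 12 = -48;  -70 − 48 = -118;  -118 − 118 = -236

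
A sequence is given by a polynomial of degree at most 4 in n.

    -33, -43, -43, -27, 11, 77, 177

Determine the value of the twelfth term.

1397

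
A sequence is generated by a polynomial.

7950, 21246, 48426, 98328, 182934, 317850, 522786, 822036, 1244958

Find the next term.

D1: 13296  27180  49902  84606  134916  204936  299250  422922
D2: 13884  22722  34704  50310  70020  94314  123672
D3: 8838  11982  15606  19710  24294  29358
D4: 3144  3624  4104  4584  5064
D5: 480  480  480  480
Constant fifth difference = 480, so extend:
5064 + 480 = 5544;  29358 + 5544 = 34902;  123672 + 34902 = 158574;  422922 + 158574 = 581496;  1244958 + 581496 = 1826454

1826454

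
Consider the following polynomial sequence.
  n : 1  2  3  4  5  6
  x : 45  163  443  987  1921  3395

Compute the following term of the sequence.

118 , 280 , 544 , 934 , 1474
162 , 264 , 390 , 540
102 , 126 , 150
24 , 24
The fourth differences are constant (24).
150 + 24 = 174;  540 + 174 = 714;  1474 + 714 = 2188;  3395 + 2188 = 5583

5583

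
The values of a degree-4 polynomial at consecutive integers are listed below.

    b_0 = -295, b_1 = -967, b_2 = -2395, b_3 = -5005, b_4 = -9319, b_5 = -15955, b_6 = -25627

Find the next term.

-672 , -1428 , -2610 , -4314 , -6636 , -9672
-756 , -1182 , -1704 , -2322 , -3036
-426 , -522 , -618 , -714
-96 , -96 , -96
The fourth differences are constant (-96).
-714 − 96 = -810;  -3036 − 810 = -3846;  -9672 − 3846 = -13518;  -25627 − 13518 = -39145

-39145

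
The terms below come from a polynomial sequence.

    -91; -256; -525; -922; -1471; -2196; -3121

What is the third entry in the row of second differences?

Δ: -165, -269, -397, -549, -725, -925
Δ²: -104, -128, -152, -176, -200
Δ³: -24, -24, -24, -24

-152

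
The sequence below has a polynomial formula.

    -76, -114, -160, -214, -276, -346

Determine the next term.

First differences: -38, -46, -54, -62, -70
Second differences: -8, -8, -8, -8
Constant second difference = -8, so extend:
-70 − 8 = -78;  -346 − 78 = -424

-424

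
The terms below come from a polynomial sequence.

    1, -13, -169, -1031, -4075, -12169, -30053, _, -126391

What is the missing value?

-64819

Using the first 7 terms:
Δ: -14  -156  -862  -3044  -8094  -17884
Δ²: -142  -706  -2182  -5050  -9790
Δ³: -564  -1476  -2868  -4740
Δ⁴: -912  -1392  -1872
Δ⁵: -480  -480
Constant fifth difference = -480.
Extend forward: -1872 − 480 = -2352;  -4740 − 2352 = -7092;  -9790 − 7092 = -16882;  -17884 − 16882 = -34766;  -30053 − 34766 = -64819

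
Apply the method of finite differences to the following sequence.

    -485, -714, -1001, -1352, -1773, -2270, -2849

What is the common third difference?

D1: -229, -287, -351, -421, -497, -579
D2: -58, -64, -70, -76, -82
D3: -6, -6, -6, -6

-6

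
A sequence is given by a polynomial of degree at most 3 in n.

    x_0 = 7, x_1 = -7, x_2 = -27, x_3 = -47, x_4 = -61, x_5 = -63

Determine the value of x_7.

D1: -14 , -20 , -20 , -14 , -2
D2: -6 , 0 , 6 , 12
D3: 6 , 6 , 6
Constant third difference = 6, so extend:
12 + 6 = 18;  -2 + 18 = 16;  -63 + 16 = -47
18 + 6 = 24;  16 + 24 = 40;  -47 + 40 = -7

-7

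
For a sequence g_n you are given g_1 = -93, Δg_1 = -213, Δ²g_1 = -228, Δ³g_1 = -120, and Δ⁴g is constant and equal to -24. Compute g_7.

-7551

Build the table forward from the leading diagonal:
D4: -24, -24, -24, -24, -24, -24, -24
D3: -120, -144, -168, -192, -216, -240, -264
D2: -228, -348, -492, -660, -852, -1068, -1308
D1: -213, -441, -789, -1281, -1941, -2793, -3861
g: -93, -306, -747, -1536, -2817, -4758, -7551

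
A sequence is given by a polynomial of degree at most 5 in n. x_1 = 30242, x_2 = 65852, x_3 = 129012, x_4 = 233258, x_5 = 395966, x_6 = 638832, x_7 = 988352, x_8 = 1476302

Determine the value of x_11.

35610, 63160, 104246, 162708, 242866, 349520, 487950
27550, 41086, 58462, 80158, 106654, 138430
13536, 17376, 21696, 26496, 31776
3840, 4320, 4800, 5280
480, 480, 480
The fifth differences are constant (480).
5280 + 480 = 5760;  31776 + 5760 = 37536;  138430 + 37536 = 175966;  487950 + 175966 = 663916;  1476302 + 663916 = 2140218
5760 + 480 = 6240;  37536 + 6240 = 43776;  175966 + 43776 = 219742;  663916 + 219742 = 883658;  2140218 + 883658 = 3023876
6240 + 480 = 6720;  43776 + 6720 = 50496;  219742 + 50496 = 270238;  883658 + 270238 = 1153896;  3023876 + 1153896 = 4177772

4177772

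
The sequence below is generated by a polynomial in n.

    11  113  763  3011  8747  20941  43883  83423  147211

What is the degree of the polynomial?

5

First differences: 102, 650, 2248, 5736, 12194, 22942, 39540, 63788
Second differences: 548, 1598, 3488, 6458, 10748, 16598, 24248
Third differences: 1050, 1890, 2970, 4290, 5850, 7650
Fourth differences: 840, 1080, 1320, 1560, 1800
Fifth differences: 240, 240, 240, 240
The fifth differences are constant, so the polynomial has degree 5.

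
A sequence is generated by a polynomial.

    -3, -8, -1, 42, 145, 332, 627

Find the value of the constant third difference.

24

Δ: -5, 7, 43, 103, 187, 295
Δ²: 12, 36, 60, 84, 108
Δ³: 24, 24, 24, 24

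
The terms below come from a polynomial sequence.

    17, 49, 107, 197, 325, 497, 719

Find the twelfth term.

Δ: 32, 58, 90, 128, 172, 222
Δ²: 26, 32, 38, 44, 50
Δ³: 6, 6, 6, 6
Third differences constant at 6.
50 + 6 = 56;  222 + 56 = 278;  719 + 278 = 997
56 + 6 = 62;  278 + 62 = 340;  997 + 340 = 1337
62 + 6 = 68;  340 + 68 = 408;  1337 + 408 = 1745
68 + 6 = 74;  408 + 74 = 482;  1745 + 482 = 2227
74 + 6 = 80;  482 + 80 = 562;  2227 + 562 = 2789

2789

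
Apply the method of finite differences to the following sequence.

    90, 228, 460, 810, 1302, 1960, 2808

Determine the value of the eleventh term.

D1: 138 , 232 , 350 , 492 , 658 , 848
D2: 94 , 118 , 142 , 166 , 190
D3: 24 , 24 , 24 , 24
Third differences constant at 24.
190 + 24 = 214;  848 + 214 = 1062;  2808 + 1062 = 3870
214 + 24 = 238;  1062 + 238 = 1300;  3870 + 1300 = 5170
238 + 24 = 262;  1300 + 262 = 1562;  5170 + 1562 = 6732
262 + 24 = 286;  1562 + 286 = 1848;  6732 + 1848 = 8580

8580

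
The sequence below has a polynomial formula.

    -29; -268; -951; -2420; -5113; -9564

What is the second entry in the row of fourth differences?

-96

D1: -239, -683, -1469, -2693, -4451
D2: -444, -786, -1224, -1758
D3: -342, -438, -534
D4: -96, -96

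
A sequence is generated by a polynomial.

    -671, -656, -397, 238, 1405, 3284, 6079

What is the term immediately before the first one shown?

-550

15  259  635  1167  1879  2795
244  376  532  712  916
132  156  180  204
24  24  24
The fourth differences are constant at 24.
Work back: 132 − 24 = 108;  244 − 108 = 136;  15 − 136 = -121;  -671 + 121 = -550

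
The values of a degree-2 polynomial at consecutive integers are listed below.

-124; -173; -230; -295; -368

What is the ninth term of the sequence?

-740

Δ: -49  -57  -65  -73
Δ²: -8  -8  -8
Second differences constant at -8.
-73 − 8 = -81;  -368 − 81 = -449
-81 − 8 = -89;  -449 − 89 = -538
-89 − 8 = -97;  -538 − 97 = -635
-97 − 8 = -105;  -635 − 105 = -740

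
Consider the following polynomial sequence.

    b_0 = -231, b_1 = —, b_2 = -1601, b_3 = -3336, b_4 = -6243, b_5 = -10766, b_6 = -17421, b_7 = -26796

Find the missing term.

-666

Using the last 6 terms:
-1735, -2907, -4523, -6655, -9375
-1172, -1616, -2132, -2720
-444, -516, -588
-72, -72
Constant fourth difference = -72.
Extend backward: -444 + 72 = -372;  -1172 + 372 = -800;  -1735 + 800 = -935;  -1601 + 935 = -666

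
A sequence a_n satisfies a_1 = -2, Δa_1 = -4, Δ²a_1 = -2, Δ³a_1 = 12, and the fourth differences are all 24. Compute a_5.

42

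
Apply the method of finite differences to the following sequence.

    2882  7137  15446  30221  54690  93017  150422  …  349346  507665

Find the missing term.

Using the first 7 terms:
First differences: 4255, 8309, 14775, 24469, 38327, 57405
Second differences: 4054, 6466, 9694, 13858, 19078
Third differences: 2412, 3228, 4164, 5220
Fourth differences: 816, 936, 1056
Fifth differences: 120, 120
Constant fifth difference = 120.
Extend forward: 1056 + 120 = 1176;  5220 + 1176 = 6396;  19078 + 6396 = 25474;  57405 + 25474 = 82879;  150422 + 82879 = 233301

233301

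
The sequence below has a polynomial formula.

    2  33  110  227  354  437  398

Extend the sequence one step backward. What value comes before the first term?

-1

31, 77, 117, 127, 83, -39
46, 40, 10, -44, -122
-6, -30, -54, -78
-24, -24, -24
The fourth differences are constant at -24.
Work back: -6 + 24 = 18;  46 − 18 = 28;  31 − 28 = 3;  2 − 3 = -1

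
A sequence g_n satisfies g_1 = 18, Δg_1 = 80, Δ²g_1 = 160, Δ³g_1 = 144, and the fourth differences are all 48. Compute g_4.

Build the table forward from the leading diagonal:
D4: 48, 48, 48, 48
D3: 144, 192, 240, 288
D2: 160, 304, 496, 736
D1: 80, 240, 544, 1040
g: 18, 98, 338, 882

882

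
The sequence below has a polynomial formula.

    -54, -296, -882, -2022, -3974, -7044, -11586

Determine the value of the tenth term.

First differences: -242, -586, -1140, -1952, -3070, -4542
Second differences: -344, -554, -812, -1118, -1472
Third differences: -210, -258, -306, -354
Fourth differences: -48, -48, -48
The fourth differences are constant (-48).
-354 − 48 = -402;  -1472 − 402 = -1874;  -4542 − 1874 = -6416;  -11586 − 6416 = -18002
-402 − 48 = -450;  -1874 − 450 = -2324;  -6416 − 2324 = -8740;  -18002 − 8740 = -26742
-450 − 48 = -498;  -2324 − 498 = -2822;  -8740 − 2822 = -11562;  -26742 − 11562 = -38304

-38304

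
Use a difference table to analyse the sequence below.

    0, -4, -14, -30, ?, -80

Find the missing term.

Using the first 4 terms:
D1: -4  -10  -16
D2: -6  -6
Constant second difference = -6.
Extend forward: -16 − 6 = -22;  -30 − 22 = -52

-52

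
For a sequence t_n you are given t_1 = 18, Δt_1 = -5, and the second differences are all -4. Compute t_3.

4

Build the table forward from the leading diagonal:
Δ²: -4  -4  -4
Δ: -5  -9  -13
t: 18  13  4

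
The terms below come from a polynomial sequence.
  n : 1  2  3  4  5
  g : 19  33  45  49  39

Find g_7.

-47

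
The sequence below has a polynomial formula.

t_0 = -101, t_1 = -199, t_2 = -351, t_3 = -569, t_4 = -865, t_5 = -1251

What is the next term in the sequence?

-1739

First differences: -98 , -152 , -218 , -296 , -386
Second differences: -54 , -66 , -78 , -90
Third differences: -12 , -12 , -12
The third differences are constant (-12).
-90 − 12 = -102;  -386 − 102 = -488;  -1251 − 488 = -1739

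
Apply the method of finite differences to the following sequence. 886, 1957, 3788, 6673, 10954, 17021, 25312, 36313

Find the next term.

50558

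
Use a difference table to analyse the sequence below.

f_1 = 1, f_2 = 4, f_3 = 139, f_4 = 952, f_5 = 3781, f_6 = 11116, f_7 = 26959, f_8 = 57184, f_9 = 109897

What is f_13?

806029

3  135  813  2829  7335  15843  30225  52713
132  678  2016  4506  8508  14382  22488
546  1338  2490  4002  5874  8106
792  1152  1512  1872  2232
360  360  360  360
Fifth differences constant at 360.
2232 + 360 = 2592;  8106 + 2592 = 10698;  22488 + 10698 = 33186;  52713 + 33186 = 85899;  109897 + 85899 = 195796
2592 + 360 = 2952;  10698 + 2952 = 13650;  33186 + 13650 = 46836;  85899 + 46836 = 132735;  195796 + 132735 = 328531
2952 + 360 = 3312;  13650 + 3312 = 16962;  46836 + 16962 = 63798;  132735 + 63798 = 196533;  328531 + 196533 = 525064
3312 + 360 = 3672;  16962 + 3672 = 20634;  63798 + 20634 = 84432;  196533 + 84432 = 280965;  525064 + 280965 = 806029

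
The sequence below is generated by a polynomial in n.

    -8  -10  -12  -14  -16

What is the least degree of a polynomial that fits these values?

-2, -2, -2, -2
The first differences are constant, so the polynomial has degree 1.

1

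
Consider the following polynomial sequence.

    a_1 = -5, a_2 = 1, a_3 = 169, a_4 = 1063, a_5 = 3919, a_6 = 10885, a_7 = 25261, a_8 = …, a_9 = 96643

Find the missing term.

51739

Using the first 7 terms:
D1: 6  168  894  2856  6966  14376
D2: 162  726  1962  4110  7410
D3: 564  1236  2148  3300
D4: 672  912  1152
D5: 240  240
Constant fifth difference = 240.
Extend forward: 1152 + 240 = 1392;  3300 + 1392 = 4692;  7410 + 4692 = 12102;  14376 + 12102 = 26478;  25261 + 26478 = 51739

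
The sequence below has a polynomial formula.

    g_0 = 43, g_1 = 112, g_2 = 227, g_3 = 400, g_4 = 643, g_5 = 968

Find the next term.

1387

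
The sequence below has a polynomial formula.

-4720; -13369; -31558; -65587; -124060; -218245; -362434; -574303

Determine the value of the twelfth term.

Δ: -8649, -18189, -34029, -58473, -94185, -144189, -211869
Δ²: -9540, -15840, -24444, -35712, -50004, -67680
Δ³: -6300, -8604, -11268, -14292, -17676
Δ⁴: -2304, -2664, -3024, -3384
Δ⁵: -360, -360, -360
Fifth differences constant at -360.
-3384 − 360 = -3744;  -17676 − 3744 = -21420;  -67680 − 21420 = -89100;  -211869 − 89100 = -300969;  -574303 − 300969 = -875272
-3744 − 360 = -4104;  -21420 − 4104 = -25524;  -89100 − 25524 = -114624;  -300969 − 114624 = -415593;  -875272 − 415593 = -1290865
-4104 − 360 = -4464;  -25524 − 4464 = -29988;  -114624 − 29988 = -144612;  -415593 − 144612 = -560205;  -1290865 − 560205 = -1851070
-4464 − 360 = -4824;  -29988 − 4824 = -34812;  -144612 − 34812 = -179424;  -560205 − 179424 = -739629;  -1851070 − 739629 = -2590699

-2590699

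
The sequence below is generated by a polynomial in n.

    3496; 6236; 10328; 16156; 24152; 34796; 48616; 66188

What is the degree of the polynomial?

First differences: 2740, 4092, 5828, 7996, 10644, 13820, 17572
Second differences: 1352, 1736, 2168, 2648, 3176, 3752
Third differences: 384, 432, 480, 528, 576
Fourth differences: 48, 48, 48, 48
The fourth differences are constant, so the polynomial has degree 4.

4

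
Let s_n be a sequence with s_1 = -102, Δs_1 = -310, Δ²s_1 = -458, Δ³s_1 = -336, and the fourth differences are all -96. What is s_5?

-5530

Build the table forward from the leading diagonal:
D4: -96  -96  -96  -96  -96
D3: -336  -432  -528  -624  -720
D2: -458  -794  -1226  -1754  -2378
D1: -310  -768  -1562  -2788  -4542
s: -102  -412  -1180  -2742  -5530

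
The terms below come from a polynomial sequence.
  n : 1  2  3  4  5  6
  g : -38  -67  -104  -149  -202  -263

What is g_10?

-587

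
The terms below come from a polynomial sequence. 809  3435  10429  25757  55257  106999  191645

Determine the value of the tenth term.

First differences: 2626  6994  15328  29500  51742  84646
Second differences: 4368  8334  14172  22242  32904
Third differences: 3966  5838  8070  10662
Fourth differences: 1872  2232  2592
Fifth differences: 360  360
Constant fifth difference = 360, so extend:
2592 + 360 = 2952;  10662 + 2952 = 13614;  32904 + 13614 = 46518;  84646 + 46518 = 131164;  191645 + 131164 = 322809
2952 + 360 = 3312;  13614 + 3312 = 16926;  46518 + 16926 = 63444;  131164 + 63444 = 194608;  322809 + 194608 = 517417
3312 + 360 = 3672;  16926 + 3672 = 20598;  63444 + 20598 = 84042;  194608 + 84042 = 278650;  517417 + 278650 = 796067

796067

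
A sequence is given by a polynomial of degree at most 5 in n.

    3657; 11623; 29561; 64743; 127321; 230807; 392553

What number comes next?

First differences: 7966 , 17938 , 35182 , 62578 , 103486 , 161746
Second differences: 9972 , 17244 , 27396 , 40908 , 58260
Third differences: 7272 , 10152 , 13512 , 17352
Fourth differences: 2880 , 3360 , 3840
Fifth differences: 480 , 480
Fifth differences constant at 480.
3840 + 480 = 4320;  17352 + 4320 = 21672;  58260 + 21672 = 79932;  161746 + 79932 = 241678;  392553 + 241678 = 634231

634231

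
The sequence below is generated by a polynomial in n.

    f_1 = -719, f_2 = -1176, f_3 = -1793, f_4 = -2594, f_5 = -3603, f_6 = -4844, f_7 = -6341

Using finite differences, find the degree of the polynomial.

D1: -457, -617, -801, -1009, -1241, -1497
D2: -160, -184, -208, -232, -256
D3: -24, -24, -24, -24
The third differences are constant, so the polynomial has degree 3.

3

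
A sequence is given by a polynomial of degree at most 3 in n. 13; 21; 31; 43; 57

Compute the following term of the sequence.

73

8, 10, 12, 14
2, 2, 2
Constant second difference = 2, so extend:
14 + 2 = 16;  57 + 16 = 73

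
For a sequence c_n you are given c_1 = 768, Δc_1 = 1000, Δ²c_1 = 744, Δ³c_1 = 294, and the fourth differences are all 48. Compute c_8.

Build the table forward from the leading diagonal:
Fourth differences: 48  48  48  48  48  48  48  48
Third differences: 294  342  390  438  486  534  582  630
Second differences: 744  1038  1380  1770  2208  2694  3228  3810
First differences: 1000  1744  2782  4162  5932  8140  10834  14062
c: 768  1768  3512  6294  10456  16388  24528  35362

35362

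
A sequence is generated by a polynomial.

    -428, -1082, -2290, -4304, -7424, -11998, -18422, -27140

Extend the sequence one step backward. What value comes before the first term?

-124

D1: -654, -1208, -2014, -3120, -4574, -6424, -8718
D2: -554, -806, -1106, -1454, -1850, -2294
D3: -252, -300, -348, -396, -444
D4: -48, -48, -48, -48
The fourth differences are constant at -48.
Work back: -252 + 48 = -204;  -554 + 204 = -350;  -654 + 350 = -304;  -428 + 304 = -124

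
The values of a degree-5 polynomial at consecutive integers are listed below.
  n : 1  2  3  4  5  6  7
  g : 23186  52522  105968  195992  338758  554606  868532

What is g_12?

Δ: 29336, 53446, 90024, 142766, 215848, 313926
Δ²: 24110, 36578, 52742, 73082, 98078
Δ³: 12468, 16164, 20340, 24996
Δ⁴: 3696, 4176, 4656
Δ⁵: 480, 480
The fifth differences are constant (480).
4656 + 480 = 5136;  24996 + 5136 = 30132;  98078 + 30132 = 128210;  313926 + 128210 = 442136;  868532 + 442136 = 1310668
5136 + 480 = 5616;  30132 + 5616 = 35748;  128210 + 35748 = 163958;  442136 + 163958 = 606094;  1310668 + 606094 = 1916762
5616 + 480 = 6096;  35748 + 6096 = 41844;  163958 + 41844 = 205802;  606094 + 205802 = 811896;  1916762 + 811896 = 2728658
6096 + 480 = 6576;  41844 + 6576 = 48420;  205802 + 48420 = 254222;  811896 + 254222 = 1066118;  2728658 + 1066118 = 3794776
6576 + 480 = 7056;  48420 + 7056 = 55476;  254222 + 55476 = 309698;  1066118 + 309698 = 1375816;  3794776 + 1375816 = 5170592

5170592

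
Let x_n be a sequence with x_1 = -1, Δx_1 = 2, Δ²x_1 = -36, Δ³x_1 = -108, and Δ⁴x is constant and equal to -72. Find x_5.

Build the table forward from the leading diagonal:
D4: -72  -72  -72  -72  -72
D3: -108  -180  -252  -324  -396
D2: -36  -144  -324  -576  -900
D1: 2  -34  -178  -502  -1078
x: -1  1  -33  -211  -713

-713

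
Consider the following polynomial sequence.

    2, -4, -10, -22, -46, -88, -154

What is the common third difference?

First differences: -6, -6, -12, -24, -42, -66
Second differences: 0, -6, -12, -18, -24
Third differences: -6, -6, -6, -6

-6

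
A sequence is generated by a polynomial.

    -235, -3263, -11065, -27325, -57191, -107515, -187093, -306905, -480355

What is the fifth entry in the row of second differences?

-29254

First differences: -3028, -7802, -16260, -29866, -50324, -79578, -119812, -173450
Second differences: -4774, -8458, -13606, -20458, -29254, -40234, -53638
Third differences: -3684, -5148, -6852, -8796, -10980, -13404
Fourth differences: -1464, -1704, -1944, -2184, -2424
Fifth differences: -240, -240, -240, -240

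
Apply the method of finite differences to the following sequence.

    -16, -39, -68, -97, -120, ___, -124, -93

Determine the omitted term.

Using the first 5 terms:
Δ: -23, -29, -29, -23
Δ²: -6, 0, 6
Δ³: 6, 6
Constant third difference = 6.
Extend forward: 6 + 6 = 12;  -23 + 12 = -11;  -120 − 11 = -131

-131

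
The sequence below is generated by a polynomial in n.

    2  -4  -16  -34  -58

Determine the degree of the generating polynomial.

2

D1: -6, -12, -18, -24
D2: -6, -6, -6
The second differences are constant, so the polynomial has degree 2.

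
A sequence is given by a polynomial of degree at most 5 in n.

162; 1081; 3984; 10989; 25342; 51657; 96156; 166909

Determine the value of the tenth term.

430137

D1: 919, 2903, 7005, 14353, 26315, 44499, 70753
D2: 1984, 4102, 7348, 11962, 18184, 26254
D3: 2118, 3246, 4614, 6222, 8070
D4: 1128, 1368, 1608, 1848
D5: 240, 240, 240
Constant fifth difference = 240, so extend:
1848 + 240 = 2088;  8070 + 2088 = 10158;  26254 + 10158 = 36412;  70753 + 36412 = 107165;  166909 + 107165 = 274074
2088 + 240 = 2328;  10158 + 2328 = 12486;  36412 + 12486 = 48898;  107165 + 48898 = 156063;  274074 + 156063 = 430137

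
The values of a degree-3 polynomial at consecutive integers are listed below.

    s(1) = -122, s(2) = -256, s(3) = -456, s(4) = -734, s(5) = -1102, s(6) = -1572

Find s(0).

-42

Δ: -134, -200, -278, -368, -470
Δ²: -66, -78, -90, -102
Δ³: -12, -12, -12
The third differences are constant at -12.
Work back: -66 + 12 = -54;  -134 + 54 = -80;  -122 + 80 = -42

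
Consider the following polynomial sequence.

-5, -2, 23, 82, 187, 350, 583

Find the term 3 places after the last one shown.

1822

Δ: 3  25  59  105  163  233
Δ²: 22  34  46  58  70
Δ³: 12  12  12  12
The third differences are constant (12).
70 + 12 = 82;  233 + 82 = 315;  583 + 315 = 898
82 + 12 = 94;  315 + 94 = 409;  898 + 409 = 1307
94 + 12 = 106;  409 + 106 = 515;  1307 + 515 = 1822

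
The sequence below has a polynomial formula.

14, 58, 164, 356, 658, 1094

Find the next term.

1688

First differences: 44, 106, 192, 302, 436
Second differences: 62, 86, 110, 134
Third differences: 24, 24, 24
The third differences are constant (24).
134 + 24 = 158;  436 + 158 = 594;  1094 + 594 = 1688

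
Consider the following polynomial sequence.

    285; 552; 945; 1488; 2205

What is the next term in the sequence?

First differences: 267, 393, 543, 717
Second differences: 126, 150, 174
Third differences: 24, 24
Third differences constant at 24.
174 + 24 = 198;  717 + 198 = 915;  2205 + 915 = 3120

3120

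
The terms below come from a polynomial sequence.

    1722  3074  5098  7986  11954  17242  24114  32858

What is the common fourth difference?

24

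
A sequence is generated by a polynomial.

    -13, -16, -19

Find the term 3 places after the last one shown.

D1: -3, -3
First differences constant at -3.
-19 − 3 = -22
-22 − 3 = -25
-25 − 3 = -28

-28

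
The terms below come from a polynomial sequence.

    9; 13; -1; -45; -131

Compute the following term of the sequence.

-271

D1: 4, -14, -44, -86
D2: -18, -30, -42
D3: -12, -12
The third differences are constant (-12).
-42 − 12 = -54;  -86 − 54 = -140;  -131 − 140 = -271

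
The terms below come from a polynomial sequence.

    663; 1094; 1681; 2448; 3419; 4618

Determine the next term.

D1: 431 , 587 , 767 , 971 , 1199
D2: 156 , 180 , 204 , 228
D3: 24 , 24 , 24
The third differences are constant (24).
228 + 24 = 252;  1199 + 252 = 1451;  4618 + 1451 = 6069

6069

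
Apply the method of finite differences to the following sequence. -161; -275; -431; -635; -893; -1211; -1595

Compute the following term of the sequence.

-114, -156, -204, -258, -318, -384
-42, -48, -54, -60, -66
-6, -6, -6, -6
The third differences are constant (-6).
-66 − 6 = -72;  -384 − 72 = -456;  -1595 − 456 = -2051

-2051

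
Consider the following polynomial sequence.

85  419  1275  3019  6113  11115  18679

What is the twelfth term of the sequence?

124539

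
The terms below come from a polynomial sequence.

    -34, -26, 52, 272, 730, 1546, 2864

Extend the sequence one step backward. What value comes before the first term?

-20

First differences: 8  78  220  458  816  1318
Second differences: 70  142  238  358  502
Third differences: 72  96  120  144
Fourth differences: 24  24  24
The fourth differences are constant at 24.
Work back: 72 − 24 = 48;  70 − 48 = 22;  8 − 22 = -14;  -34 + 14 = -20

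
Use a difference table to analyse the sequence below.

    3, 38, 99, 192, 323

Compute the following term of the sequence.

498

35 , 61 , 93 , 131
26 , 32 , 38
6 , 6
The third differences are constant (6).
38 + 6 = 44;  131 + 44 = 175;  323 + 175 = 498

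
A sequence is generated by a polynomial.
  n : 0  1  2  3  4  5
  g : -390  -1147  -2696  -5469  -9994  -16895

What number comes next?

-26892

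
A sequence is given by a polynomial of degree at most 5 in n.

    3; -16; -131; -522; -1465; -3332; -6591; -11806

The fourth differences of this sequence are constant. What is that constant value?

-96

D1: -19, -115, -391, -943, -1867, -3259, -5215
D2: -96, -276, -552, -924, -1392, -1956
D3: -180, -276, -372, -468, -564
D4: -96, -96, -96, -96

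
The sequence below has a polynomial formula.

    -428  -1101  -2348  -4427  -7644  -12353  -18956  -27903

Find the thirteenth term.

Δ: -673, -1247, -2079, -3217, -4709, -6603, -8947
Δ²: -574, -832, -1138, -1492, -1894, -2344
Δ³: -258, -306, -354, -402, -450
Δ⁴: -48, -48, -48, -48
Constant fourth difference = -48, so extend:
-450 − 48 = -498;  -2344 − 498 = -2842;  -8947 − 2842 = -11789;  -27903 − 11789 = -39692
-498 − 48 = -546;  -2842 − 546 = -3388;  -11789 − 3388 = -15177;  -39692 − 15177 = -54869
-546 − 48 = -594;  -3388 − 594 = -3982;  -15177 − 3982 = -19159;  -54869 − 19159 = -74028
-594 − 48 = -642;  -3982 − 642 = -4624;  -19159 − 4624 = -23783;  -74028 − 23783 = -97811
-642 − 48 = -690;  -4624 − 690 = -5314;  -23783 − 5314 = -29097;  -97811 − 29097 = -126908

-126908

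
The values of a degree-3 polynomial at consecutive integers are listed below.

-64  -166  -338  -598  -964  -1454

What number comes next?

Δ: -102, -172, -260, -366, -490
Δ²: -70, -88, -106, -124
Δ³: -18, -18, -18
Constant third difference = -18, so extend:
-124 − 18 = -142;  -490 − 142 = -632;  -1454 − 632 = -2086

-2086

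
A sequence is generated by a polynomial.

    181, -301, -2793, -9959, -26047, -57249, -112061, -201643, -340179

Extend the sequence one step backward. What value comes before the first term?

93

Δ: -482  -2492  -7166  -16088  -31202  -54812  -89582  -138536
Δ²: -2010  -4674  -8922  -15114  -23610  -34770  -48954
Δ³: -2664  -4248  -6192  -8496  -11160  -14184
Δ⁴: -1584  -1944  -2304  -2664  -3024
Δ⁵: -360  -360  -360  -360
The fifth differences are constant at -360.
Work back: -1584 + 360 = -1224;  -2664 + 1224 = -1440;  -2010 + 1440 = -570;  -482 + 570 = 88;  181 − 88 = 93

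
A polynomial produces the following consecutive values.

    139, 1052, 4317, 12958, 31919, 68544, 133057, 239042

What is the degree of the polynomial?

Δ: 913, 3265, 8641, 18961, 36625, 64513, 105985
Δ²: 2352, 5376, 10320, 17664, 27888, 41472
Δ³: 3024, 4944, 7344, 10224, 13584
Δ⁴: 1920, 2400, 2880, 3360
Δ⁵: 480, 480, 480
The fifth differences are constant, so the polynomial has degree 5.

5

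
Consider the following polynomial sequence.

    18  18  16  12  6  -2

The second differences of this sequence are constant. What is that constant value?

Δ: 0, -2, -4, -6, -8
Δ²: -2, -2, -2, -2

-2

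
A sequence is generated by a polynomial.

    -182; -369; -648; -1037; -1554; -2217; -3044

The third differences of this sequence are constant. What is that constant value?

First differences: -187, -279, -389, -517, -663, -827
Second differences: -92, -110, -128, -146, -164
Third differences: -18, -18, -18, -18

-18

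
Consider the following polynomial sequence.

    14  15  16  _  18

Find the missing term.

17

Using the first 3 terms:
1  1
Constant first difference = 1.
Extend forward: 16 + 1 = 17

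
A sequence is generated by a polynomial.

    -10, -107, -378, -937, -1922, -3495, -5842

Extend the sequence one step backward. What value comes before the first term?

3

Δ: -97  -271  -559  -985  -1573  -2347
Δ²: -174  -288  -426  -588  -774
Δ³: -114  -138  -162  -186
Δ⁴: -24  -24  -24
The fourth differences are constant at -24.
Work back: -114 + 24 = -90;  -174 + 90 = -84;  -97 + 84 = -13;  -10 + 13 = 3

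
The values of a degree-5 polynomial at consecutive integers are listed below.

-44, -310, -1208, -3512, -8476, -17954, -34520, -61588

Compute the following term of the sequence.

-103532

D1: -266 , -898 , -2304 , -4964 , -9478 , -16566 , -27068
D2: -632 , -1406 , -2660 , -4514 , -7088 , -10502
D3: -774 , -1254 , -1854 , -2574 , -3414
D4: -480 , -600 , -720 , -840
D5: -120 , -120 , -120
Constant fifth difference = -120, so extend:
-840 − 120 = -960;  -3414 − 960 = -4374;  -10502 − 4374 = -14876;  -27068 − 14876 = -41944;  -61588 − 41944 = -103532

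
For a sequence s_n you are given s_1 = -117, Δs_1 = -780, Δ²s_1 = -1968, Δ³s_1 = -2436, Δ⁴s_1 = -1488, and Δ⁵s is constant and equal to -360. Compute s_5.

-26277

Build the table forward from the leading diagonal:
Δ⁵: -360  -360  -360  -360  -360
Δ⁴: -1488  -1848  -2208  -2568  -2928
Δ³: -2436  -3924  -5772  -7980  -10548
Δ²: -1968  -4404  -8328  -14100  -22080
Δ: -780  -2748  -7152  -15480  -29580
s: -117  -897  -3645  -10797  -26277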